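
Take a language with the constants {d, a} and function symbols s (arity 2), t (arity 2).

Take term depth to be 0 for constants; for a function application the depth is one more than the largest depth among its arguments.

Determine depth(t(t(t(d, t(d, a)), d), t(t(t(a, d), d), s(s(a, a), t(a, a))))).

4

depth(t(d, a)) = 1 + max(0, 0) = 1
depth(t(d, t(d, a))) = 1 + max(0, 1) = 2
depth(t(t(d, t(d, a)), d)) = 1 + max(2, 0) = 3
depth(t(a, d)) = 1 + max(0, 0) = 1
depth(t(t(a, d), d)) = 1 + max(1, 0) = 2
depth(s(a, a)) = 1 + max(0, 0) = 1
depth(t(a, a)) = 1 + max(0, 0) = 1
depth(s(s(a, a), t(a, a))) = 1 + max(1, 1) = 2
depth(t(t(t(a, d), d), s(s(a, a), t(a, a)))) = 1 + max(2, 2) = 3
depth(t(t(t(d, t(d, a)), d), t(t(t(a, d), d), s(s(a, a), t(a, a))))) = 1 + max(3, 3) = 4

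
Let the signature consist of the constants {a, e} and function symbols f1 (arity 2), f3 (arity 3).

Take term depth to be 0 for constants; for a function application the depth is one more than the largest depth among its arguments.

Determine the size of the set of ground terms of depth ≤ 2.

Let N_k = |{terms of depth ≤ k}|. Then N_0 = 2 and N_k = 2 + N_{k-1}^2 + N_{k-1}^3 for k ≥ 1 (one summand per function symbol, arity giving the exponent).
N_0 = 2
N_1 = 2 + 2^2 + 2^3 = 14
N_2 = 2 + 14^2 + 14^3 = 2942

2942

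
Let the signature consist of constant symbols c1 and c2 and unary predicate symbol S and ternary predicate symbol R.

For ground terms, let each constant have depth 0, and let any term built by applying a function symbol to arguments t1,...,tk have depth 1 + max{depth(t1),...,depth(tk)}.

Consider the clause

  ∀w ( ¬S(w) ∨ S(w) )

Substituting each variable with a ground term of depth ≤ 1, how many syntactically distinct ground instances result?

Ground terms of depth ≤ 1:
  With no function symbols every ground term is a constant, so there are exactly 2 ground terms at every depth bound.
  N_0 = 2
  N_1 = 2
  Explicitly: c1, c2.
So there are 2 ground terms available for substitution.
The variable w ranges independently over the available ground terms, and distinct assignments produce distinct instances.
Number of ground instances = 2.

2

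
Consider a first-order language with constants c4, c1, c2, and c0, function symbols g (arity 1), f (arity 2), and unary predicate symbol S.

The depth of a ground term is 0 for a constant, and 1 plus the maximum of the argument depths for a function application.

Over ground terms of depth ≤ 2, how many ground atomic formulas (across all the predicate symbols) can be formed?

604

First count ground terms of depth ≤ 2.
If N_k denotes the number of depth-≤k ground terms, the 4 constants give N_0 = 4, and each function symbol of arity r contributes N_{k-1}^r new terms at level k: N_k = 4 + N_{k-1} + N_{k-1}^2.
N_0 = 4
N_1 = 4 + 4 + 4^2 = 24
N_2 = 4 + 24 + 24^2 = 604
So |H| = 604.
A ground atom is a predicate applied to a tuple of terms from H, so the count is the sum over predicates of |H|^arity:
  S: 604
Total ground atoms: 604.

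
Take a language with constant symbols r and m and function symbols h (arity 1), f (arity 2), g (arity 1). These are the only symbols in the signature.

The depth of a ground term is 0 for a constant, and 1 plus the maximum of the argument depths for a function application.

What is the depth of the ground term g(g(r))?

2

depth(g(r)) = 1 + depth(r) = 1 + 0 = 1
depth(g(g(r))) = 1 + depth(g(r)) = 1 + 1 = 2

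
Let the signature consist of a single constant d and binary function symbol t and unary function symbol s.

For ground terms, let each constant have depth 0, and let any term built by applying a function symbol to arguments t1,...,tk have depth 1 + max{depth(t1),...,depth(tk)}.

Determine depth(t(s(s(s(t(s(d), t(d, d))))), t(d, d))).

6

depth(s(d)) = 1 + depth(d) = 1 + 0 = 1
depth(t(d, d)) = 1 + max(0, 0) = 1
depth(t(s(d), t(d, d))) = 1 + max(1, 1) = 2
depth(s(t(s(d), t(d, d)))) = 1 + depth(t(s(d), t(d, d))) = 1 + 2 = 3
depth(s(s(t(s(d), t(d, d))))) = 1 + depth(s(t(s(d), t(d, d)))) = 1 + 3 = 4
depth(s(s(s(t(s(d), t(d, d)))))) = 1 + depth(s(s(t(s(d), t(d, d))))) = 1 + 4 = 5
depth(t(s(s(s(t(s(d), t(d, d))))), t(d, d))) = 1 + max(5, 1) = 6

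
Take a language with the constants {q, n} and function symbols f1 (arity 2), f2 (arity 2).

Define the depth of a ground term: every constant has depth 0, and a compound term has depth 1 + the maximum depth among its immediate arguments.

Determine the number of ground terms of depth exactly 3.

81408

Let N_k count ground terms of depth at most k. Each non-constant term of depth ≤ k is some function symbol applied to depth-≤(k−1) arguments, giving N_k = 2 + N_{k-1}^2 + N_{k-1}^2.
N_0 = 2
N_1 = 2 + 2^2 + 2^2 = 10
N_2 = 2 + 10^2 + 10^2 = 202
N_3 = 2 + 202^2 + 202^2 = 81610
Terms of depth exactly 3: N_3 − N_2 = 81610 − 202 = 81408.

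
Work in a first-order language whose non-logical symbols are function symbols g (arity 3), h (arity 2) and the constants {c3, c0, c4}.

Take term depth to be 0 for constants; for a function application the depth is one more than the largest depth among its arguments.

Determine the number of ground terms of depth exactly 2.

60804

Count level by level. With function symbols g/3, h/2, the terms of depth ≤ k are the 3 constants together with each function applied to depth-≤(k−1) tuples, so N_k = 3 + N_{k-1}^3 + N_{k-1}^2.
N_0 = 3
N_1 = 3 + 3^3 + 3^2 = 39
N_2 = 3 + 39^3 + 39^2 = 60843
Terms of depth exactly 2: N_2 − N_1 = 60843 − 39 = 60804.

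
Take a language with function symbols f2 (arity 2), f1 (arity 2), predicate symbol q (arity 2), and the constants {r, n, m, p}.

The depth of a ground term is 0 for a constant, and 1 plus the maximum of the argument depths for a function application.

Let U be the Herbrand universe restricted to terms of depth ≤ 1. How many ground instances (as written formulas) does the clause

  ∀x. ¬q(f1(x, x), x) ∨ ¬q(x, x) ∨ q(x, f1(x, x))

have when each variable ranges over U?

36

Ground terms of depth ≤ 1:
  If N_k denotes the number of depth-≤k ground terms, the 4 constants give N_0 = 4, and each function symbol of arity r contributes N_{k-1}^r new terms at level k: N_k = 4 + N_{k-1}^2 + N_{k-1}^2.
  N_0 = 4
  N_1 = 4 + 4^2 + 4^2 = 36
So there are 36 ground terms available for substitution.
The variable x ranges independently over the available ground terms, and distinct assignments produce distinct instances.
Number of ground instances = 36.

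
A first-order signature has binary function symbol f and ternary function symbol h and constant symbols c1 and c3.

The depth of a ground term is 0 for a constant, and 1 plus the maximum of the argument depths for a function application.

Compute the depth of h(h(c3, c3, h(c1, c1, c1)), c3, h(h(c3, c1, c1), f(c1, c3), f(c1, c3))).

depth(h(c1, c1, c1)) = 1 + max(0, 0, 0) = 1
depth(h(c3, c3, h(c1, c1, c1))) = 1 + max(0, 0, 1) = 2
depth(h(c3, c1, c1)) = 1 + max(0, 0, 0) = 1
depth(f(c1, c3)) = 1 + max(0, 0) = 1
depth(h(h(c3, c1, c1), f(c1, c3), f(c1, c3))) = 1 + max(1, 1, 1) = 2
depth(h(h(c3, c3, h(c1, c1, c1)), c3, h(h(c3, c1, c1), f(c1, c3), f(c1, c3)))) = 1 + max(2, 0, 2) = 3

3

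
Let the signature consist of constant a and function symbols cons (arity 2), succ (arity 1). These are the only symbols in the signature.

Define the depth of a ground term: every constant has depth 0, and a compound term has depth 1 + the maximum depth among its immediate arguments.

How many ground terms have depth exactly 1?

Write N_k for the number of ground terms of depth ≤ k. A term of depth ≤ k is either a constant or a function symbol applied to arguments of depth ≤ k−1, so N_k = 1 + N_{k-1}^2 + N_{k-1}.
N_0 = 1
N_1 = 1 + 1^2 + 1 = 3
Terms of depth exactly 1: N_1 − N_0 = 3 − 1 = 2.

2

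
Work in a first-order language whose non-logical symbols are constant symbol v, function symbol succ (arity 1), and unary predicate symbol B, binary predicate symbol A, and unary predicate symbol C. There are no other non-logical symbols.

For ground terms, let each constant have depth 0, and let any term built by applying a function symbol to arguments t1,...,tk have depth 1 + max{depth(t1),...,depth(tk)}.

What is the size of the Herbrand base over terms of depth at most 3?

24

First count ground terms of depth ≤ 3.
If N_k denotes the number of depth-≤k ground terms, the 1 constant gives N_0 = 1, and each function symbol of arity r contributes N_{k-1}^r new terms at level k: N_k = 1 + N_{k-1}.
N_0 = 1
N_1 = 1 + 1 = 2
N_2 = 1 + 2 = 3
N_3 = 1 + 3 = 4
Explicitly: v, succ(v), succ(succ(v)), succ(succ(succ(v))).
So |H| = 4.
A ground atom is a predicate applied to a tuple of terms from H, so the count is the sum over predicates of |H|^arity:
  B: 4;  A: 4^2 = 16;  C: 4
Total ground atoms: 4 + 16 + 4 = 24.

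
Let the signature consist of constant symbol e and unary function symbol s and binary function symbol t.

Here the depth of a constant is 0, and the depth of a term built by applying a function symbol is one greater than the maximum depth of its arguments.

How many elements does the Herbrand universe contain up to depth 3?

Let N_k count ground terms of depth at most k. Each non-constant term of depth ≤ k is some function symbol applied to depth-≤(k−1) arguments, giving N_k = 1 + N_{k-1} + N_{k-1}^2.
N_0 = 1
N_1 = 1 + 1 + 1^2 = 3
N_2 = 1 + 3 + 3^2 = 13
N_3 = 1 + 13 + 13^2 = 183

183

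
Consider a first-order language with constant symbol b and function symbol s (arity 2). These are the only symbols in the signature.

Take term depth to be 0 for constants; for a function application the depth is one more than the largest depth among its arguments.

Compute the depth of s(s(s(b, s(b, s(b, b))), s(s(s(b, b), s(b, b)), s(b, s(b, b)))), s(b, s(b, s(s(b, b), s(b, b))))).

5

depth(s(b, b)) = 1 + max(0, 0) = 1
depth(s(b, s(b, b))) = 1 + max(0, 1) = 2
depth(s(b, s(b, s(b, b)))) = 1 + max(0, 2) = 3
depth(s(s(b, b), s(b, b))) = 1 + max(1, 1) = 2
depth(s(s(s(b, b), s(b, b)), s(b, s(b, b)))) = 1 + max(2, 2) = 3
depth(s(s(b, s(b, s(b, b))), s(s(s(b, b), s(b, b)), s(b, s(b, b))))) = 1 + max(3, 3) = 4
depth(s(b, s(s(b, b), s(b, b)))) = 1 + max(0, 2) = 3
depth(s(b, s(b, s(s(b, b), s(b, b))))) = 1 + max(0, 3) = 4
depth(s(s(s(b, s(b, s(b, b))), s(s(s(b, b), s(b, b)), s(b, s(b, b)))), s(b, s(b, s(s(b, b), s(b, b)))))) = 1 + max(4, 4) = 5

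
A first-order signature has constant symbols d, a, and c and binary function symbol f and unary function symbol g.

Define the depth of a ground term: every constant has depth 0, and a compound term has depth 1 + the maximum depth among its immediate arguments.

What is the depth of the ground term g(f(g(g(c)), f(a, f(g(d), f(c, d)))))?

depth(g(c)) = 1 + depth(c) = 1 + 0 = 1
depth(g(g(c))) = 1 + depth(g(c)) = 1 + 1 = 2
depth(g(d)) = 1 + depth(d) = 1 + 0 = 1
depth(f(c, d)) = 1 + max(0, 0) = 1
depth(f(g(d), f(c, d))) = 1 + max(1, 1) = 2
depth(f(a, f(g(d), f(c, d)))) = 1 + max(0, 2) = 3
depth(f(g(g(c)), f(a, f(g(d), f(c, d))))) = 1 + max(2, 3) = 4
depth(g(f(g(g(c)), f(a, f(g(d), f(c, d)))))) = 1 + depth(f(g(g(c)), f(a, f(g(d), f(c, d))))) = 1 + 4 = 5

5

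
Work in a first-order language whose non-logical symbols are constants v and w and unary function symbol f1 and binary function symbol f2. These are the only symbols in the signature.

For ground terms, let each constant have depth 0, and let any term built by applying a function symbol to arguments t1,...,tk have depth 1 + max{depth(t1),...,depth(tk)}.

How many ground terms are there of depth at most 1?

8

Write N_k for the number of ground terms of depth ≤ k. A term of depth ≤ k is either a constant or a function symbol applied to arguments of depth ≤ k−1, so N_k = 2 + N_{k-1} + N_{k-1}^2.
N_0 = 2
N_1 = 2 + 2 + 2^2 = 8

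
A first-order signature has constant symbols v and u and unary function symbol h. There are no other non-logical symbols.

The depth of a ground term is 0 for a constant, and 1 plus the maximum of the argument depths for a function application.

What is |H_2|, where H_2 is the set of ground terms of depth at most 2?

Let N_k = |{terms of depth ≤ k}|. Then N_0 = 2 and N_k = 2 + N_{k-1} for k ≥ 1 (one summand per function symbol, arity giving the exponent).
N_0 = 2
N_1 = 2 + 2 = 4
N_2 = 2 + 4 = 6

6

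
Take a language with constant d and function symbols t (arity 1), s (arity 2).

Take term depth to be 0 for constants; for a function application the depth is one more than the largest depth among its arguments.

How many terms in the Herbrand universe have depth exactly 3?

170

Let N_k = |{terms of depth ≤ k}|. Then N_0 = 1 and N_k = 1 + N_{k-1} + N_{k-1}^2 for k ≥ 1 (one summand per function symbol, arity giving the exponent).
N_0 = 1
N_1 = 1 + 1 + 1^2 = 3
N_2 = 1 + 3 + 3^2 = 13
N_3 = 1 + 13 + 13^2 = 183
Terms of depth exactly 3: N_3 − N_2 = 183 − 13 = 170.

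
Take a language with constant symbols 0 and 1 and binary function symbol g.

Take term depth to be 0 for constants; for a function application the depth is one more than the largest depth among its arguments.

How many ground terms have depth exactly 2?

If N_k denotes the number of depth-≤k ground terms, the 2 constants give N_0 = 2, and each function symbol of arity r contributes N_{k-1}^r new terms at level k: N_k = 2 + N_{k-1}^2.
N_0 = 2
N_1 = 2 + 2^2 = 6
N_2 = 2 + 6^2 = 38
Terms of depth exactly 2: N_2 − N_1 = 38 − 6 = 32.

32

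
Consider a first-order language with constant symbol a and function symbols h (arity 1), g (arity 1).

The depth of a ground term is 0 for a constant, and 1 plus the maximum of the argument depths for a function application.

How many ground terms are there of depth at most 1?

3

Let N_k count ground terms of depth at most k. Each non-constant term of depth ≤ k is some function symbol applied to depth-≤(k−1) arguments, giving N_k = 1 + N_{k-1} + N_{k-1}.
N_0 = 1
N_1 = 1 + 1 + 1 = 3
Explicitly: a, h(a), g(a).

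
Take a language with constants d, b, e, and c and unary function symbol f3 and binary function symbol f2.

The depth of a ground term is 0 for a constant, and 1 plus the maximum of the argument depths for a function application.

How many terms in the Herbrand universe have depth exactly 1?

20

Count level by level. With function symbols f3/1, f2/2, the terms of depth ≤ k are the 4 constants together with each function applied to depth-≤(k−1) tuples, so N_k = 4 + N_{k-1} + N_{k-1}^2.
N_0 = 4
N_1 = 4 + 4 + 4^2 = 24
Terms of depth exactly 1: N_1 − N_0 = 24 − 4 = 20.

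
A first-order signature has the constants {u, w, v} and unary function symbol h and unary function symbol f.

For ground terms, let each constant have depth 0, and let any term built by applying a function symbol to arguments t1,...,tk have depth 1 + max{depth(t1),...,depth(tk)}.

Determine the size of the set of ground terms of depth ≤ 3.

Count level by level. With function symbols h/1, f/1, the terms of depth ≤ k are the 3 constants together with each function applied to depth-≤(k−1) tuples, so N_k = 3 + N_{k-1} + N_{k-1}.
N_0 = 3
N_1 = 3 + 3 + 3 = 9
N_2 = 3 + 9 + 9 = 21
N_3 = 3 + 21 + 21 = 45

45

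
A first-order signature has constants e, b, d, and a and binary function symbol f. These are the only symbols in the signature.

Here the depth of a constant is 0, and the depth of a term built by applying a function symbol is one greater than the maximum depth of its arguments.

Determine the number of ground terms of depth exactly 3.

162816

Write N_k for the number of ground terms of depth ≤ k. A term of depth ≤ k is either a constant or a function symbol applied to arguments of depth ≤ k−1, so N_k = 4 + N_{k-1}^2.
N_0 = 4
N_1 = 4 + 4^2 = 20
N_2 = 4 + 20^2 = 404
N_3 = 4 + 404^2 = 163220
Terms of depth exactly 3: N_3 − N_2 = 163220 − 404 = 162816.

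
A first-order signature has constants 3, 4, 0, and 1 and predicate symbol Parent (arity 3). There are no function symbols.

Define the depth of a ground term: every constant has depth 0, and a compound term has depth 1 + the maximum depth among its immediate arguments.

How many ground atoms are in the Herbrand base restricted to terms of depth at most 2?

First count ground terms of depth ≤ 2.
With no function symbols every ground term is a constant, so there are exactly 4 ground terms at every depth bound.
N_0 = 4
N_1 = 4
N_2 = 4
So |H| = 4.
For each predicate symbol, the number of ground atoms is |H| raised to its arity; summing:
  Parent: 4^3 = 64
Total ground atoms: 64.

64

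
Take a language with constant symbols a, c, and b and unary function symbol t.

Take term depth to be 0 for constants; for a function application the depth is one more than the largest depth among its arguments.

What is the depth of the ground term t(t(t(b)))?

depth(t(b)) = 1 + depth(b) = 1 + 0 = 1
depth(t(t(b))) = 1 + depth(t(b)) = 1 + 1 = 2
depth(t(t(t(b)))) = 1 + depth(t(t(b))) = 1 + 2 = 3

3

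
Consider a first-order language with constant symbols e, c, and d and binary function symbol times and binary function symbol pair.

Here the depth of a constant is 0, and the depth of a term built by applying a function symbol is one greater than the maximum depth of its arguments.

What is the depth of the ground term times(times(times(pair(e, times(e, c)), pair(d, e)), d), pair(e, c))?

5

depth(times(e, c)) = 1 + max(0, 0) = 1
depth(pair(e, times(e, c))) = 1 + max(0, 1) = 2
depth(pair(d, e)) = 1 + max(0, 0) = 1
depth(times(pair(e, times(e, c)), pair(d, e))) = 1 + max(2, 1) = 3
depth(times(times(pair(e, times(e, c)), pair(d, e)), d)) = 1 + max(3, 0) = 4
depth(pair(e, c)) = 1 + max(0, 0) = 1
depth(times(times(times(pair(e, times(e, c)), pair(d, e)), d), pair(e, c))) = 1 + max(4, 1) = 5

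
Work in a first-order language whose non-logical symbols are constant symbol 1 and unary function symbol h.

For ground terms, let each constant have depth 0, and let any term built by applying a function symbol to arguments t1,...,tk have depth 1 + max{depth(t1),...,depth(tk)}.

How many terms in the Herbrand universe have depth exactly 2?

1

Count level by level. With function symbols h/1, the terms of depth ≤ k are the 1 constant together with each function applied to depth-≤(k−1) tuples, so N_k = 1 + N_{k-1}.
N_0 = 1
N_1 = 1 + 1 = 2
N_2 = 1 + 2 = 3
Terms of depth exactly 2: N_2 − N_1 = 3 − 2 = 1.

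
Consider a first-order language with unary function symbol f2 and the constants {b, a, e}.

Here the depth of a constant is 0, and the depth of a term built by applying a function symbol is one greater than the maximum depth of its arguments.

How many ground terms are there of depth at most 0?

3

Let N_k count ground terms of depth at most k. Each non-constant term of depth ≤ k is some function symbol applied to depth-≤(k−1) arguments, giving N_k = 3 + N_{k-1}.
N_0 = 3
Explicitly: b, a, e.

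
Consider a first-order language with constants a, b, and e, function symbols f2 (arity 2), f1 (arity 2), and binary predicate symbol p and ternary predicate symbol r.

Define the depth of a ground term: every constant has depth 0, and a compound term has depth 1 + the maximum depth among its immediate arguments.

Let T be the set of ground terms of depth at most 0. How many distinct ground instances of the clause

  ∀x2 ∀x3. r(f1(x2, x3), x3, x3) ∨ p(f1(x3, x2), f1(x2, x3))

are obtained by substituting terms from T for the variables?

Ground terms of depth ≤ 0:
  Let N_k = |{terms of depth ≤ k}|. Then N_0 = 3 and N_k = 3 + N_{k-1}^2 + N_{k-1}^2 for k ≥ 1 (one summand per function symbol, arity giving the exponent).
  N_0 = 3
  Explicitly: a, b, e.
So there are 3 ground terms available for substitution.
The body mentions every one of the 2 quantified variables; since ground terms form a free algebra, no two substitutions collapse to the same formula.
Number of ground instances = 3^2 = 9.

9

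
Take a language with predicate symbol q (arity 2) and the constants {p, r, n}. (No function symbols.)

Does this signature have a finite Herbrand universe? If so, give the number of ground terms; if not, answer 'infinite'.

There are no function symbols, so every ground term is one of the 3 constants.
The Herbrand universe is {p, r, n}, which is finite with 3 elements.

3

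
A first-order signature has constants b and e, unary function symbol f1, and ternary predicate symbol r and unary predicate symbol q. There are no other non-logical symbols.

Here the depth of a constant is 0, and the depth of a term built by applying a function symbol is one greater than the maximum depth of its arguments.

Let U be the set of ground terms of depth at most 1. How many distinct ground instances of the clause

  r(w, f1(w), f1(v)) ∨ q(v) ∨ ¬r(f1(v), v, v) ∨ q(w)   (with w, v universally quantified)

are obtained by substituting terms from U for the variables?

Ground terms of depth ≤ 1:
  If N_k denotes the number of depth-≤k ground terms, the 2 constants give N_0 = 2, and each function symbol of arity r contributes N_{k-1}^r new terms at level k: N_k = 2 + N_{k-1}.
  N_0 = 2
  N_1 = 2 + 2 = 4
  Explicitly: b, e, f1(b), f1(e).
So there are 4 ground terms available for substitution.
The clause has 2 distinct variables (w, v), each appearing in the body. In the free term algebra distinct substitutions yield syntactically distinct ground instances.
Number of ground instances = 4^2 = 16.

16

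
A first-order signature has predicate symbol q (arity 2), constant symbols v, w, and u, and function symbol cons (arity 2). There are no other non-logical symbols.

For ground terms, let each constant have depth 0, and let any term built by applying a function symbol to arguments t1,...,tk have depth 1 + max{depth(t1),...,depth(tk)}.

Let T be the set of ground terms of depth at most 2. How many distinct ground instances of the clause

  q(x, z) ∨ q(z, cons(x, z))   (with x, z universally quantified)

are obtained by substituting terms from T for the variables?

Ground terms of depth ≤ 2:
  Count level by level. With function symbols cons/2, the terms of depth ≤ k are the 3 constants together with each function applied to depth-≤(k−1) tuples, so N_k = 3 + N_{k-1}^2.
  N_0 = 3
  N_1 = 3 + 3^2 = 12
  N_2 = 3 + 12^2 = 147
So there are 147 ground terms available for substitution.
Each of x, z ranges independently over the available ground terms, and distinct assignments produce distinct instances.
Number of ground instances = 147^2 = 21609.

21609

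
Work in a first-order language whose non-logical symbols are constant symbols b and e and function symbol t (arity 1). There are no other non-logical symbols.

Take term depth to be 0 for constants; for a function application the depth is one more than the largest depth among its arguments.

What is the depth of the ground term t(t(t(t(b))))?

depth(t(b)) = 1 + depth(b) = 1 + 0 = 1
depth(t(t(b))) = 1 + depth(t(b)) = 1 + 1 = 2
depth(t(t(t(b)))) = 1 + depth(t(t(b))) = 1 + 2 = 3
depth(t(t(t(t(b))))) = 1 + depth(t(t(t(b)))) = 1 + 3 = 4

4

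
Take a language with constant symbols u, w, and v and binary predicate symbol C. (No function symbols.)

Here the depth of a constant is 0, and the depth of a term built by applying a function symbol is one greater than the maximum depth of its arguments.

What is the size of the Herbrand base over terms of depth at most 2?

9

First count ground terms of depth ≤ 2.
With no function symbols every ground term is a constant, so there are exactly 3 ground terms at every depth bound.
N_0 = 3
N_1 = 3
N_2 = 3
So |H| = 3.
For each predicate symbol, the number of ground atoms is |H| raised to its arity; summing:
  C: 3^2 = 9
Total ground atoms: 9.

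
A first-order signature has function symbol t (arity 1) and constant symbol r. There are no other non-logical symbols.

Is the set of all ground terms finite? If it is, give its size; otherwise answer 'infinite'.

The signature has at least one function symbol (t, arity 1) and at least one constant (r).
Iterating t gives infinitely many distinct ground terms: r, t(r), t(t(r)), ...
So the Herbrand universe is infinite.

infinite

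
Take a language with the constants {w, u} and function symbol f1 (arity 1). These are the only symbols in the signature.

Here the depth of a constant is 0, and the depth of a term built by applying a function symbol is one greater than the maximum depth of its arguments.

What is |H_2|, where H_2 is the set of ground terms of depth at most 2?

6

Let N_k count ground terms of depth at most k. Each non-constant term of depth ≤ k is some function symbol applied to depth-≤(k−1) arguments, giving N_k = 2 + N_{k-1}.
N_0 = 2
N_1 = 2 + 2 = 4
N_2 = 2 + 4 = 6
Explicitly: w, u, f1(w), f1(u), f1(f1(w)), f1(f1(u)).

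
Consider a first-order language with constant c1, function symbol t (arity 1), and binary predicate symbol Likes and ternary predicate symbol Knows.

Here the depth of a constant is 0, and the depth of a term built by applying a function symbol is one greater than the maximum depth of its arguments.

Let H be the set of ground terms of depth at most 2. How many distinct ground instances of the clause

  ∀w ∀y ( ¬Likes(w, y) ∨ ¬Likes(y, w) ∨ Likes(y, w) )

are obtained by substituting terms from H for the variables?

9

Ground terms of depth ≤ 2:
  Let N_k count ground terms of depth at most k. Each non-constant term of depth ≤ k is some function symbol applied to depth-≤(k−1) arguments, giving N_k = 1 + N_{k-1}.
  N_0 = 1
  N_1 = 1 + 1 = 2
  N_2 = 1 + 2 = 3
  Explicitly: c1, t(c1), t(t(c1)).
So there are 3 ground terms available for substitution.
The clause has 2 distinct variables (w, y), each appearing in the body. In the free term algebra distinct substitutions yield syntactically distinct ground instances.
Number of ground instances = 3^2 = 9.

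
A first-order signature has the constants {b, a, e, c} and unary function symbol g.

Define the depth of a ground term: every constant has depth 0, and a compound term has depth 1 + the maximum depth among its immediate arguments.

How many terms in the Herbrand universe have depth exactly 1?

4

Write N_k for the number of ground terms of depth ≤ k. A term of depth ≤ k is either a constant or a function symbol applied to arguments of depth ≤ k−1, so N_k = 4 + N_{k-1}.
N_0 = 4
N_1 = 4 + 4 = 8
Terms of depth exactly 1: N_1 − N_0 = 8 − 4 = 4.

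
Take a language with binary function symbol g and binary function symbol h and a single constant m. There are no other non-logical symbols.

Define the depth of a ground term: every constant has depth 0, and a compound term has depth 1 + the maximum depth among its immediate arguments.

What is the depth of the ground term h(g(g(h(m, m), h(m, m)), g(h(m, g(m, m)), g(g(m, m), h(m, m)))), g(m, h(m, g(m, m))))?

depth(h(m, m)) = 1 + max(0, 0) = 1
depth(g(h(m, m), h(m, m))) = 1 + max(1, 1) = 2
depth(g(m, m)) = 1 + max(0, 0) = 1
depth(h(m, g(m, m))) = 1 + max(0, 1) = 2
depth(g(g(m, m), h(m, m))) = 1 + max(1, 1) = 2
depth(g(h(m, g(m, m)), g(g(m, m), h(m, m)))) = 1 + max(2, 2) = 3
depth(g(g(h(m, m), h(m, m)), g(h(m, g(m, m)), g(g(m, m), h(m, m))))) = 1 + max(2, 3) = 4
depth(g(m, h(m, g(m, m)))) = 1 + max(0, 2) = 3
depth(h(g(g(h(m, m), h(m, m)), g(h(m, g(m, m)), g(g(m, m), h(m, m)))), g(m, h(m, g(m, m))))) = 1 + max(4, 3) = 5

5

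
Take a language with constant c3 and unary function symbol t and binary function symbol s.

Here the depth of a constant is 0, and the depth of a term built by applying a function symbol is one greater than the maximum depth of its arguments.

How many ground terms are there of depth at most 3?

Let N_k count ground terms of depth at most k. Each non-constant term of depth ≤ k is some function symbol applied to depth-≤(k−1) arguments, giving N_k = 1 + N_{k-1} + N_{k-1}^2.
N_0 = 1
N_1 = 1 + 1 + 1^2 = 3
N_2 = 1 + 3 + 3^2 = 13
N_3 = 1 + 13 + 13^2 = 183

183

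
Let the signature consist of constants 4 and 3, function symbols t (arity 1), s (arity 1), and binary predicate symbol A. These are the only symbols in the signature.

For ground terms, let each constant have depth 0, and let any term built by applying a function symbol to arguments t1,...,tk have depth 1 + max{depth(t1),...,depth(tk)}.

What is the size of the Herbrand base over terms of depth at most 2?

196

First count ground terms of depth ≤ 2.
If N_k denotes the number of depth-≤k ground terms, the 2 constants give N_0 = 2, and each function symbol of arity r contributes N_{k-1}^r new terms at level k: N_k = 2 + N_{k-1} + N_{k-1}.
N_0 = 2
N_1 = 2 + 2 + 2 = 6
N_2 = 2 + 6 + 6 = 14
So |H| = 14.
Ground atoms are formed by filling each argument slot of a predicate with a term from H, so an r-ary predicate gives |H|^r atoms:
  A: 14^2 = 196
Total ground atoms: 196.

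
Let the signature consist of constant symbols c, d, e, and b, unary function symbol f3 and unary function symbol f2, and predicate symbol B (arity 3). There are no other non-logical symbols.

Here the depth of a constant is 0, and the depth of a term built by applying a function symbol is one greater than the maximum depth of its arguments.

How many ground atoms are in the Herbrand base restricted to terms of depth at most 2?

21952

First count ground terms of depth ≤ 2.
Let N_k count ground terms of depth at most k. Each non-constant term of depth ≤ k is some function symbol applied to depth-≤(k−1) arguments, giving N_k = 4 + N_{k-1} + N_{k-1}.
N_0 = 4
N_1 = 4 + 4 + 4 = 12
N_2 = 4 + 12 + 12 = 28
So |H| = 28.
For each predicate symbol, the number of ground atoms is |H| raised to its arity; summing:
  B: 28^3 = 21952
Total ground atoms: 21952.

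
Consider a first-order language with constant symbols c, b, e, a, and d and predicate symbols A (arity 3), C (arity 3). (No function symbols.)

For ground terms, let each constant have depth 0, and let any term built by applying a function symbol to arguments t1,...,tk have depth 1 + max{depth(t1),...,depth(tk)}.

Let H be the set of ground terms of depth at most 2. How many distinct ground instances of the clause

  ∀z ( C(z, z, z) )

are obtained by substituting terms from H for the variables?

Ground terms of depth ≤ 2:
  With no function symbols every ground term is a constant, so there are exactly 5 ground terms at every depth bound.
  N_0 = 5
  N_1 = 5
  N_2 = 5
  Explicitly: c, b, e, a, d.
So there are 5 ground terms available for substitution.
The clause has 1 distinct variable (z), which appears in the body. In the free term algebra distinct substitutions yield syntactically distinct ground instances.
Number of ground instances = 5.

5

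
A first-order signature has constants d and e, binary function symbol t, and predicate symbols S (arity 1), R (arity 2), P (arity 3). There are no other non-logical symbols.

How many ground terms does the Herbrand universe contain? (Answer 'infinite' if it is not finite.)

The signature has at least one function symbol (t, arity 2) and at least one constant (d).
Iterating t gives infinitely many distinct ground terms: d, t(d, d), t(t(d, d), t(d, d)), ...
So the Herbrand universe is infinite.

infinite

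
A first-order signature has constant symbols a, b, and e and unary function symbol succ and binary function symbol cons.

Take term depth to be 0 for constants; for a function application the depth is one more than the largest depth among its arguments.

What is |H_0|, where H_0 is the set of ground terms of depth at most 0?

3

Count level by level. With function symbols succ/1, cons/2, the terms of depth ≤ k are the 3 constants together with each function applied to depth-≤(k−1) tuples, so N_k = 3 + N_{k-1} + N_{k-1}^2.
N_0 = 3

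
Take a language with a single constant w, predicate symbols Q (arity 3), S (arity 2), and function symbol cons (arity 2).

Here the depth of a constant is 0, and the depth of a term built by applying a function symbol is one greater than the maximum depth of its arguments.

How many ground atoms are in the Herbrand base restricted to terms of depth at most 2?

First count ground terms of depth ≤ 2.
Write N_k for the number of ground terms of depth ≤ k. A term of depth ≤ k is either a constant or a function symbol applied to arguments of depth ≤ k−1, so N_k = 1 + N_{k-1}^2.
N_0 = 1
N_1 = 1 + 1^2 = 2
N_2 = 1 + 2^2 = 5
Explicitly: w, cons(w, w), cons(w, cons(w, w)), cons(cons(w, w), w), cons(cons(w, w), cons(w, w)).
So |H| = 5.
A ground atom is a predicate applied to a tuple of terms from H, so the count is the sum over predicates of |H|^arity:
  Q: 5^3 = 125;  S: 5^2 = 25
Total ground atoms: 125 + 25 = 150.

150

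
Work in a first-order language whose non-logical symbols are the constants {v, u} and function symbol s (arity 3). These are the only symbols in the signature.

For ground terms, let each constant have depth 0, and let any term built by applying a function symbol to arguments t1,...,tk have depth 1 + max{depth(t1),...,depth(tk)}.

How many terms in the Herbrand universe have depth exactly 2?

If N_k denotes the number of depth-≤k ground terms, the 2 constants give N_0 = 2, and each function symbol of arity r contributes N_{k-1}^r new terms at level k: N_k = 2 + N_{k-1}^3.
N_0 = 2
N_1 = 2 + 2^3 = 10
N_2 = 2 + 10^3 = 1002
Terms of depth exactly 2: N_2 − N_1 = 1002 − 10 = 992.

992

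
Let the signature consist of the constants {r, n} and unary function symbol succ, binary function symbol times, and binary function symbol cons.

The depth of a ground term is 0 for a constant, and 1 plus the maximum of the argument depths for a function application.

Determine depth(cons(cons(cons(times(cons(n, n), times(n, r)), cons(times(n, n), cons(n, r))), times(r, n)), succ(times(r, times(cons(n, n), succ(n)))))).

5

depth(cons(n, n)) = 1 + max(0, 0) = 1
depth(times(n, r)) = 1 + max(0, 0) = 1
depth(times(cons(n, n), times(n, r))) = 1 + max(1, 1) = 2
depth(times(n, n)) = 1 + max(0, 0) = 1
depth(cons(n, r)) = 1 + max(0, 0) = 1
depth(cons(times(n, n), cons(n, r))) = 1 + max(1, 1) = 2
depth(cons(times(cons(n, n), times(n, r)), cons(times(n, n), cons(n, r)))) = 1 + max(2, 2) = 3
depth(times(r, n)) = 1 + max(0, 0) = 1
depth(cons(cons(times(cons(n, n), times(n, r)), cons(times(n, n), cons(n, r))), times(r, n))) = 1 + max(3, 1) = 4
depth(succ(n)) = 1 + depth(n) = 1 + 0 = 1
depth(times(cons(n, n), succ(n))) = 1 + max(1, 1) = 2
depth(times(r, times(cons(n, n), succ(n)))) = 1 + max(0, 2) = 3
depth(succ(times(r, times(cons(n, n), succ(n))))) = 1 + depth(times(r, times(cons(n, n), succ(n)))) = 1 + 3 = 4
depth(cons(cons(cons(times(cons(n, n), times(n, r)), cons(times(n, n), cons(n, r))), times(r, n)), succ(times(r, times(cons(n, n), succ(n)))))) = 1 + max(4, 4) = 5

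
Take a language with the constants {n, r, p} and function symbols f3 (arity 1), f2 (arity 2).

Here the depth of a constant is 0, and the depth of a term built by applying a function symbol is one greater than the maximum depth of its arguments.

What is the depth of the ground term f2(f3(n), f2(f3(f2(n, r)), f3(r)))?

4

depth(f3(n)) = 1 + depth(n) = 1 + 0 = 1
depth(f2(n, r)) = 1 + max(0, 0) = 1
depth(f3(f2(n, r))) = 1 + depth(f2(n, r)) = 1 + 1 = 2
depth(f3(r)) = 1 + depth(r) = 1 + 0 = 1
depth(f2(f3(f2(n, r)), f3(r))) = 1 + max(2, 1) = 3
depth(f2(f3(n), f2(f3(f2(n, r)), f3(r)))) = 1 + max(1, 3) = 4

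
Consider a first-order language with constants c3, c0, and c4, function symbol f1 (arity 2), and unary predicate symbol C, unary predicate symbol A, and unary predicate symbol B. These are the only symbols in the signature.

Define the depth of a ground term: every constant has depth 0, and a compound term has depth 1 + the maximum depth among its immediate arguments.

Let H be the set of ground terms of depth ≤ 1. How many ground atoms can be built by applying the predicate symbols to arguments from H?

First count ground terms of depth ≤ 1.
Count level by level. With function symbols f1/2, the terms of depth ≤ k are the 3 constants together with each function applied to depth-≤(k−1) tuples, so N_k = 3 + N_{k-1}^2.
N_0 = 3
N_1 = 3 + 3^2 = 12
So |H| = 12.
A ground atom is a predicate applied to a tuple of terms from H, so the count is the sum over predicates of |H|^arity:
  C: 12;  A: 12;  B: 12
Total ground atoms: 12 + 12 + 12 = 36.

36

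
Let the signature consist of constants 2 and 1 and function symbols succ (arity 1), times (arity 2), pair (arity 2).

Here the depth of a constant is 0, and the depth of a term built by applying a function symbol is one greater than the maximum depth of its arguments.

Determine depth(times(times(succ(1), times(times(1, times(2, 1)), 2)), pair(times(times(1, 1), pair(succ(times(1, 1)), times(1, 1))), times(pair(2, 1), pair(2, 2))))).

depth(succ(1)) = 1 + depth(1) = 1 + 0 = 1
depth(times(2, 1)) = 1 + max(0, 0) = 1
depth(times(1, times(2, 1))) = 1 + max(0, 1) = 2
depth(times(times(1, times(2, 1)), 2)) = 1 + max(2, 0) = 3
depth(times(succ(1), times(times(1, times(2, 1)), 2))) = 1 + max(1, 3) = 4
depth(times(1, 1)) = 1 + max(0, 0) = 1
depth(succ(times(1, 1))) = 1 + depth(times(1, 1)) = 1 + 1 = 2
depth(pair(succ(times(1, 1)), times(1, 1))) = 1 + max(2, 1) = 3
depth(times(times(1, 1), pair(succ(times(1, 1)), times(1, 1)))) = 1 + max(1, 3) = 4
depth(pair(2, 1)) = 1 + max(0, 0) = 1
depth(pair(2, 2)) = 1 + max(0, 0) = 1
depth(times(pair(2, 1), pair(2, 2))) = 1 + max(1, 1) = 2
depth(pair(times(times(1, 1), pair(succ(times(1, 1)), times(1, 1))), times(pair(2, 1), pair(2, 2)))) = 1 + max(4, 2) = 5
depth(times(times(succ(1), times(times(1, times(2, 1)), 2)), pair(times(times(1, 1), pair(succ(times(1, 1)), times(1, 1))), times(pair(2, 1), pair(2, 2))))) = 1 + max(4, 5) = 6

6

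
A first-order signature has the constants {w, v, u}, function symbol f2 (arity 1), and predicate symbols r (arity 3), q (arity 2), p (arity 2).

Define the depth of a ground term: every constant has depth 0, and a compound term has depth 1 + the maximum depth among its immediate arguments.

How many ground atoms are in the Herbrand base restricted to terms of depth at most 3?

First count ground terms of depth ≤ 3.
Let N_k count ground terms of depth at most k. Each non-constant term of depth ≤ k is some function symbol applied to depth-≤(k−1) arguments, giving N_k = 3 + N_{k-1}.
N_0 = 3
N_1 = 3 + 3 = 6
N_2 = 3 + 6 = 9
N_3 = 3 + 9 = 12
Explicitly: w, v, u, f2(w), f2(v), f2(u), f2(f2(w)), f2(f2(v)), f2(f2(u)), f2(f2(f2(w))), f2(f2(f2(v))), f2(f2(f2(u))).
So |H| = 12.
Each predicate of arity r yields |H|^r ground atoms (one per choice of an r-tuple from H):
  r: 12^3 = 1728;  q: 12^2 = 144;  p: 12^2 = 144
Total ground atoms: 1728 + 144 + 144 = 2016.

2016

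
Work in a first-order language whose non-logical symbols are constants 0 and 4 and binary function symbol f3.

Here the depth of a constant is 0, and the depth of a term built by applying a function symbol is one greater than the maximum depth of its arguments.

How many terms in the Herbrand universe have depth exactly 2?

32

Let N_k = |{terms of depth ≤ k}|. Then N_0 = 2 and N_k = 2 + N_{k-1}^2 for k ≥ 1 (one summand per function symbol, arity giving the exponent).
N_0 = 2
N_1 = 2 + 2^2 = 6
N_2 = 2 + 6^2 = 38
Terms of depth exactly 2: N_2 − N_1 = 38 − 6 = 32.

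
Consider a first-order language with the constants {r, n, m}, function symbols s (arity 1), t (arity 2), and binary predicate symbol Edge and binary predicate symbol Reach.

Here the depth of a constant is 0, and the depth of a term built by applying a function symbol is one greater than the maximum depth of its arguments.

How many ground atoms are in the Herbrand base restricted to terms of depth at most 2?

118098

First count ground terms of depth ≤ 2.
Let N_k = |{terms of depth ≤ k}|. Then N_0 = 3 and N_k = 3 + N_{k-1} + N_{k-1}^2 for k ≥ 1 (one summand per function symbol, arity giving the exponent).
N_0 = 3
N_1 = 3 + 3 + 3^2 = 15
N_2 = 3 + 15 + 15^2 = 243
So |H| = 243.
A ground atom is a predicate applied to a tuple of terms from H, so the count is the sum over predicates of |H|^arity:
  Edge: 243^2 = 59049;  Reach: 243^2 = 59049
Total ground atoms: 59049 + 59049 = 118098.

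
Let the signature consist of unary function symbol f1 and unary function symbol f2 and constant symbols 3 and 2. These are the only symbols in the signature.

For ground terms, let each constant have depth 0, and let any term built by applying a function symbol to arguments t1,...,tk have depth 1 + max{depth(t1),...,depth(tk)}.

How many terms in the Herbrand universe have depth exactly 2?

Let N_k = |{terms of depth ≤ k}|. Then N_0 = 2 and N_k = 2 + N_{k-1} + N_{k-1} for k ≥ 1 (one summand per function symbol, arity giving the exponent).
N_0 = 2
N_1 = 2 + 2 + 2 = 6
N_2 = 2 + 6 + 6 = 14
Terms of depth exactly 2: N_2 − N_1 = 14 − 6 = 8.

8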